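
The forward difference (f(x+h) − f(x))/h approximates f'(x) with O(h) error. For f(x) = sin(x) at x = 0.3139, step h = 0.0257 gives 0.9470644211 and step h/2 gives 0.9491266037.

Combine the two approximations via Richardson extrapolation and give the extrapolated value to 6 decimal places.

Error is O(h^1); halving h shrinks it by 2^1 = 2.
2×0.9491266037 − 0.9470644211 = 0.9511887863
R = 0.9511887863/1 = 0.9511887863

0.951189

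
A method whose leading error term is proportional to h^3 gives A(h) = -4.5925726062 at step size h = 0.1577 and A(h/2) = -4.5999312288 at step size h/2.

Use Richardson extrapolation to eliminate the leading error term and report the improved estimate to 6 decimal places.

-4.600982

r = 3: numerator weight 8, denominator 7.
Numerator 8×A(h/2) − A(h) = 8×(-4.5999312288) − (-4.5925726062) = -32.2068772242
Extrapolated: (-32.2068772242) / 7 = -4.6009824606
Correction |R − A(h/2)| = 1.051e-03; gap |A(h/2) − A(h)| = 7.359e-03.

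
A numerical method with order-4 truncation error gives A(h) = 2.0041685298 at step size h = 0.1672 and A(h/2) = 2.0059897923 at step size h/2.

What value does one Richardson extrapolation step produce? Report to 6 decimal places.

Order 4 gives 2^r = 16 and 2^r − 1 = 15.
A(h/2) − A(h) = 2.0059897923 − 2.0041685298 = 0.0018212625
Divide by 2^4 − 1 = 15: 0.0018212625/15 = 0.0001214175
R = 2.0059897923 + 0.0001214175 = 2.0061112098

2.006111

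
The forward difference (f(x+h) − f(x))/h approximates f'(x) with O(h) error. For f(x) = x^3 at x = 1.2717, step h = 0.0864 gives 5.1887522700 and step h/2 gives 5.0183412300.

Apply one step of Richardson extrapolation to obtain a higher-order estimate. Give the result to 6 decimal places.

Leading term ∝ h^1; use weight 2 = 2^1.
2·5.0183412300 = 10.0366824600; subtract 5.1887522700 → 4.8479301900
Divide by 2^1 − 1 = 1.
So the Richardson estimate is 4.8479301900.
Shift from A(h/2): −0.1704110400.

4.847930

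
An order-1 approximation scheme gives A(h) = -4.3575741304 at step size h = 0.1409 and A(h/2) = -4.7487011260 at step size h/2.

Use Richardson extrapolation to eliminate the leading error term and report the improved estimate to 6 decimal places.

The method has order 1: 2^1 = 2.
2×(-4.7487011260) = -9.4974022520; subtract (-4.3575741304) → -5.1398281216
(-5.1398281216) ÷ 1 = -5.1398281216
Shift from A(h/2): −0.3911269956.

-5.139828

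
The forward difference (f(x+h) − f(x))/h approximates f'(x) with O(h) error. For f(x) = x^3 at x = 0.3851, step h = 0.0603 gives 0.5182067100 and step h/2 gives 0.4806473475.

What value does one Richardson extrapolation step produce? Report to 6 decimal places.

With r = 1 the leading error scales as h^1, so the weight is 2^1 = 2.
Difference of the inputs: 0.4806473475 − 0.5182067100 = -0.0375593625
Divide by 2^1 − 1 = 1: (-0.0375593625)/1 = -0.0375593625
R = 0.4806473475 − 0.0375593625 = 0.4430879850
Shift from A(h/2): −0.0375593625.

0.443088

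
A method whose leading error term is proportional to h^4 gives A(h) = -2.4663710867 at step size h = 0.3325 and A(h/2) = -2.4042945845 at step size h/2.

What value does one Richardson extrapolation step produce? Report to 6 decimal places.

Method order is 4; weight 2^4 = 16.
A(h/2) − A(h) = -2.4042945845 − (-2.4663710867) = 0.0620765022
Correction (A(h/2) − A(h))/(16 − 1) = 0.0620765022/15 = 0.0041384335
R = -2.4042945845 + 0.0041384335 = -2.4001561510
Correction |R − A(h/2)| = 4.138e-03; gap |A(h/2) − A(h)| = 6.208e-02.

-2.400156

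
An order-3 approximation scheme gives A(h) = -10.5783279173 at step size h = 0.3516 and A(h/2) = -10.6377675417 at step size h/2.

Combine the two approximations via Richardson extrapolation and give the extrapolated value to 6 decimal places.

-10.646259

Order 3 gives 2^r = 8 and 2^r − 1 = 7.
8×(-10.6377675417) = -85.1021403336; (-85.1021403336) − (-10.5783279173) = -74.5238124163
Denominator 8 − 1 = 7.
So the Richardson estimate is -10.6462589166.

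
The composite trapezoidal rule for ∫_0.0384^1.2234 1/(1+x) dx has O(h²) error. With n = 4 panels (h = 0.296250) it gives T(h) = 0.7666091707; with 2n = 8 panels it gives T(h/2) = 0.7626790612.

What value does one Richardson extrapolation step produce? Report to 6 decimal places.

Leading term ∝ h^2; use weight 4 = 2^2.
2^2*A(h/2) = 3.0507162448; minus A(h) gives 2.2841070741.
R = 2.2841070741/3 = 0.7613690247
Correction |R − A(h/2)| = 1.310e-03; gap |A(h/2) − A(h)| = 3.930e-03.

0.761369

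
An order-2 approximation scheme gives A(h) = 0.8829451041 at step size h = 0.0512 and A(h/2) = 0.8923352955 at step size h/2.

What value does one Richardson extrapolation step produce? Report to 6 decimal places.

Error is O(h^2); halving h shrinks it by 2^2 = 4.
Numerator 4*A(h/2) − A(h) = 4*0.8923352955 − 0.8829451041 = 2.6863960779
Denominator 4 − 1 = 3.
R = 2.6863960779/3 = 0.8954653593

0.895465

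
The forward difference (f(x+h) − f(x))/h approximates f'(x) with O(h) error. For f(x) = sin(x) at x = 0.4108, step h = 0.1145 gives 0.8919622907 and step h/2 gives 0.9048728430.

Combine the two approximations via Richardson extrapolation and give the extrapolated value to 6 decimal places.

0.917783

Error is O(h^1); halving h shrinks it by 2^1 = 2.
Top: 2(0.9048728430) − (0.8919622907) = 0.9177833953
Divide by 2^1 − 1 = 1.
Result: 0.9177833953
Shift from A(h/2): +0.0129105523.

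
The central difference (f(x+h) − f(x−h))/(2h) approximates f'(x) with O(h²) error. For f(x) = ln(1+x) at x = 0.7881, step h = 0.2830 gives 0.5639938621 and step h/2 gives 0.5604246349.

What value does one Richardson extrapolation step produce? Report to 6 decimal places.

0.559235

Leading term ∝ h^2; use weight 4 = 2^2.
Top: 4(0.5604246349) − (0.5639938621) = 1.6777046775
Denominator 4 − 1 = 3.
(4·0.5604246349 − 0.5639938621)/(4 − 1) = 0.5592348925
Correction |R − A(h/2)| = 1.190e-03; gap |A(h/2) − A(h)| = 3.569e-03.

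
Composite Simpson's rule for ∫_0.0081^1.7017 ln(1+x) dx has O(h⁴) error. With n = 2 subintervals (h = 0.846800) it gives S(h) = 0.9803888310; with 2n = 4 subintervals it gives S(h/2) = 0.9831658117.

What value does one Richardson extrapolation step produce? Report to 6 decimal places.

0.983351

Leading term ∝ h^4; use weight 16 = 2^4.
Weighted: 15.7306529872 − 0.9803888310 = 14.7502641562
Divide by 2^4 − 1 = 15.
Result: 0.9833509437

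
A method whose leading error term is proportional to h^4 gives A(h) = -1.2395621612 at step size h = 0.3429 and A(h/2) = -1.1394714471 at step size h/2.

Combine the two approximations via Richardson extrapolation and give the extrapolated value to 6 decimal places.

r = 4: numerator weight 16, denominator 15.
16 × (-1.1394714471) − (-1.2395621612) = -16.9919809924
Denominator 16 − 1 = 15.
R = (-16.9919809924)/15 = -1.1327987328

-1.132799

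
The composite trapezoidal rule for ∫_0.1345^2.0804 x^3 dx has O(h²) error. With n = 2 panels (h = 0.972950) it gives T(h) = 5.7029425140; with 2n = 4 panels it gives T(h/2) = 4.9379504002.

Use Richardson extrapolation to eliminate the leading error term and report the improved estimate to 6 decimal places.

4.682953

The method has order 2: 2^2 = 4.
2^2·A(h/2) = 19.7518016008; minus A(h) gives 14.0488590868.
(4·4.9379504002 − 5.7029425140)/(4 − 1) = 4.6829530289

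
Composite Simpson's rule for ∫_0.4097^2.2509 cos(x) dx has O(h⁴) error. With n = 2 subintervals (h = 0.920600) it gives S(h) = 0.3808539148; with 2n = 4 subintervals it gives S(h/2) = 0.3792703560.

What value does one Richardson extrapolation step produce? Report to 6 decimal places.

0.379165

Error is O(h^4); halving h shrinks it by 2^4 = 16.
A(h/2) − A(h) = 0.3792703560 − 0.3808539148 = -0.0015835588
Correction (A(h/2) − A(h))/(16 − 1) = (-0.0015835588)/15 = -0.0001055706
R = 0.3792703560 − 0.0001055706 = 0.3791647854
Shift from A(h/2): −0.0001055706.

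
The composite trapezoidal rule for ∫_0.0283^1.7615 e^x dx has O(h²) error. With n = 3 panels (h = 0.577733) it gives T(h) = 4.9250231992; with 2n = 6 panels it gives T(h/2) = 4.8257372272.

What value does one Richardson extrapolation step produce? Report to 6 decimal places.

Method order is 2; weight 2^2 = 4.
Top: 4(4.8257372272) − (4.9250231992) = 14.3779257096
Denominator 4 − 1 = 3.
Result: 4.7926419032
Correction |R − A(h/2)| = 3.310e-02; gap |A(h/2) − A(h)| = 9.929e-02.

4.792642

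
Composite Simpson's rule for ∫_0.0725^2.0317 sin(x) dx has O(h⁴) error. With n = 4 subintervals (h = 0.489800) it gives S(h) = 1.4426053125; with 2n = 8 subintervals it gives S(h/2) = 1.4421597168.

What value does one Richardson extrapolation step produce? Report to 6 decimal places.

With r = 4 the leading error scales as h^4, so the weight is 2^4 = 16.
16 × 1.4421597168 = 23.0745554688; 23.0745554688 − 1.4426053125 = 21.6319501563
Denominator 16 − 1 = 15.
(16 × 1.4421597168 − 1.4426053125)/(16 − 1) = 1.4421300104

1.442130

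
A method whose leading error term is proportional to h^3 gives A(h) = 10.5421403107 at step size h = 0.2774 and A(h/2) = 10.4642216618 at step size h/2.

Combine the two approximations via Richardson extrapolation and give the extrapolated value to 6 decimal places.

10.453090

Method order is 3; weight 2^3 = 8.
8*10.4642216618 = 83.7137732944; 83.7137732944 − 10.5421403107 = 73.1716329837
Divide by 2^3 − 1 = 7.
So the Richardson estimate is 10.4530904262.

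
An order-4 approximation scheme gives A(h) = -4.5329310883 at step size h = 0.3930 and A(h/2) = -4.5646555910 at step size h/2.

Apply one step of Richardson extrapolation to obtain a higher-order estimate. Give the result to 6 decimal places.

-4.566771

r = 4: numerator weight 16, denominator 15.
Weighted: (-73.0344894560) − (-4.5329310883) = -68.5015583677
Divide by 2^4 − 1 = 15.
Extrapolated: (-68.5015583677) / 15 = -4.5667705578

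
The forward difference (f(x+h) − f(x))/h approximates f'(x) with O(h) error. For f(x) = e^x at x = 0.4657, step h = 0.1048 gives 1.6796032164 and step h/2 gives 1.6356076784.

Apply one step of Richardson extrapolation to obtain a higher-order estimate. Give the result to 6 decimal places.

Method order is 1; weight 2^1 = 2.
Top: 2(1.6356076784) − (1.6796032164) = 1.5916121404
Extrapolated: 1.5916121404 / 1 = 1.5916121404

1.591612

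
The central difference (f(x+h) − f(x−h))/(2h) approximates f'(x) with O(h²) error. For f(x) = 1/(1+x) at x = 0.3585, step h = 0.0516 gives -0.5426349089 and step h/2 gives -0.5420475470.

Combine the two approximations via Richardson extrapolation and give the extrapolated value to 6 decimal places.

-0.541852

r = 2: numerator weight 4, denominator 3.
4 × (-0.5420475470) − (-0.5426349089) = -1.6255552791
Extrapolated: (-1.6255552791) / 3 = -0.5418517597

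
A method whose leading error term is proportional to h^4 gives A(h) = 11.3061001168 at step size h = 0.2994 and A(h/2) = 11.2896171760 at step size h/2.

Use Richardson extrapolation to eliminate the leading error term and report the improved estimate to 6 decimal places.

11.288518

Error is O(h^4); halving h shrinks it by 2^4 = 16.
Difference of the inputs: 11.2896171760 − 11.3061001168 = -0.0164829408
Correction (A(h/2) − A(h))/(16 − 1) = (-0.0164829408)/15 = -0.0010988627
R = A(h/2) + (A(h/2) − A(h))/15 = 11.2896171760 − 0.0010988627 = 11.2885183133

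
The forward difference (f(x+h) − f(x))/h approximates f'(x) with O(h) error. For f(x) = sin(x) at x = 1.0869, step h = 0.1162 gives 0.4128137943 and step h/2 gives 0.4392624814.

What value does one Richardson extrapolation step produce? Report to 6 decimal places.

Leading term ∝ h^1; use weight 2 = 2^1.
Numerator 2·A(h/2) − A(h) = 2·0.4392624814 − 0.4128137943 = 0.4657111685
(2·0.4392624814 − 0.4128137943)/(2 − 1) = 0.4657111685

0.465711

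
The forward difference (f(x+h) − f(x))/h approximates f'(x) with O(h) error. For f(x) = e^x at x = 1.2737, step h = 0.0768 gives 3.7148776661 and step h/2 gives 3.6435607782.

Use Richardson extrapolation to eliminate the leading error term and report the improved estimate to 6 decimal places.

3.572244

The method has order 1: 2^1 = 2.
Numerator 2·A(h/2) − A(h) = 2·3.6435607782 − 3.7148776661 = 3.5722438903
Divide by 2^1 − 1 = 1.
R = 3.5722438903/1 = 3.5722438903
Correction |R − A(h/2)| = 7.132e-02; gap |A(h/2) − A(h)| = 7.132e-02.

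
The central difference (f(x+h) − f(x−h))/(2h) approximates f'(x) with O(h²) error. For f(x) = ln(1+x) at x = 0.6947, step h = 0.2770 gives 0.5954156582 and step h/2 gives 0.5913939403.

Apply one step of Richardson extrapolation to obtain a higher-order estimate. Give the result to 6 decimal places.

0.590053

With r = 2 the leading error scales as h^2, so the weight is 2^2 = 4.
2^2 × A(h/2) = 2.3655757612; minus A(h) gives 1.7701601030.
Denominator 4 − 1 = 3.
Result: 0.5900533677
Gap between inputs: 4.022e-03; correction applied: −0.0013405726.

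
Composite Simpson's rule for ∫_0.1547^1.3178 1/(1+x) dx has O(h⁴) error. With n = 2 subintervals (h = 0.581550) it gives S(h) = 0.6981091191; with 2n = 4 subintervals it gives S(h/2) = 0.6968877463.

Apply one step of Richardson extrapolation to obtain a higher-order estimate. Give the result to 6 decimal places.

The method has order 4: 2^4 = 16.
16*0.6968877463 = 11.1502039408; 11.1502039408 − 0.6981091191 = 10.4520948217
(16*0.6968877463 − 0.6981091191)/(16 − 1) = 0.6968063214

0.696806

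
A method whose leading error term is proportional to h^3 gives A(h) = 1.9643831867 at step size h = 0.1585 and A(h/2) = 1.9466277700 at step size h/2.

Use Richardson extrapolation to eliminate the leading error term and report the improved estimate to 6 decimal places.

Order 3 gives 2^r = 8 and 2^r − 1 = 7.
8×1.9466277700 − 1.9643831867 = 13.6086389733
R = 13.6086389733/7 = 1.9440912819
Shift from A(h/2): −0.0025364881.

1.944091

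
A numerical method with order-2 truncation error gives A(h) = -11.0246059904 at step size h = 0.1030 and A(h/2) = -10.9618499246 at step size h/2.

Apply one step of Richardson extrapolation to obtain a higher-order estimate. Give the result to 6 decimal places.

-10.940931

With r = 2 the leading error scales as h^2, so the weight is 2^2 = 4.
Weighted: (-43.8473996984) − (-11.0246059904) = -32.8227937080
Denominator 4 − 1 = 3.
So the Richardson estimate is -10.9409312360.
Shift from A(h/2): +0.0209186886.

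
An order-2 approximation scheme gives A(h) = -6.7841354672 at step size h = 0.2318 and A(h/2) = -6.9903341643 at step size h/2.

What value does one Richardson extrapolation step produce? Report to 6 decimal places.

Order 2 gives 2^r = 4 and 2^r − 1 = 3.
Top: 4(-6.9903341643) − (-6.7841354672) = -21.1772011900
Denominator 4 − 1 = 3.
(-21.1772011900) ÷ 3 = -7.0590670633
Shift from A(h/2): −0.0687328990.

-7.059067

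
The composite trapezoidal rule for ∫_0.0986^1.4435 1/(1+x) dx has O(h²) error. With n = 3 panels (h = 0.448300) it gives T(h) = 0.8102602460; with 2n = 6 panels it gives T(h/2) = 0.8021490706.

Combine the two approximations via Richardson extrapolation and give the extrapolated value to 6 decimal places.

r = 2: numerator weight 4, denominator 3.
A(h/2) − A(h) = 0.8021490706 − 0.8102602460 = -0.0081111754
Divide by 2^2 − 1 = 3: (-0.0081111754)/3 = -0.0027037251
R = 0.8021490706 − 0.0027037251 = 0.7994453455

0.799445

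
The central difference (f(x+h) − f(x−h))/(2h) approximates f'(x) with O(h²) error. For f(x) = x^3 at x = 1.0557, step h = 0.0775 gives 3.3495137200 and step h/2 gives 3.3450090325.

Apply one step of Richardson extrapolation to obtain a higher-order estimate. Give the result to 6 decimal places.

3.343507

Method order is 2; weight 2^2 = 4.
2^2·A(h/2) = 13.3800361300; minus A(h) gives 10.0305224100.
(4·3.3450090325 − 3.3495137200)/(4 − 1) = 3.3435074700
Shift from A(h/2): −0.0015015625.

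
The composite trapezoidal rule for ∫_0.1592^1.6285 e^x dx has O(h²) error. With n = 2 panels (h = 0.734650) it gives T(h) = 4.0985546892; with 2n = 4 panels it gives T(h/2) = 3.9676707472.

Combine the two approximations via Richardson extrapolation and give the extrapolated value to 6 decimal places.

3.924043

r = 2, so 2^r = 4.
4*3.9676707472 − 4.0985546892 = 11.7721282996
Divide by 2^2 − 1 = 3.
(4*3.9676707472 − 4.0985546892)/(4 − 1) = 3.9240427665
Gap between inputs: 1.309e-01; correction applied: −0.0436279807.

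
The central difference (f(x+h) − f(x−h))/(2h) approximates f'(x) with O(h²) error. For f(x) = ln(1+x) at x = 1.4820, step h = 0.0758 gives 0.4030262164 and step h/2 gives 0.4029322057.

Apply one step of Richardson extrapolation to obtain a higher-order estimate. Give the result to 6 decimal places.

0.402901

r = 2, so 2^r = 4.
4*0.4029322057 = 1.6117288228; 1.6117288228 − 0.4030262164 = 1.2087026064
Divide by 2^2 − 1 = 3.
1.2087026064 ÷ 3 = 0.4029008688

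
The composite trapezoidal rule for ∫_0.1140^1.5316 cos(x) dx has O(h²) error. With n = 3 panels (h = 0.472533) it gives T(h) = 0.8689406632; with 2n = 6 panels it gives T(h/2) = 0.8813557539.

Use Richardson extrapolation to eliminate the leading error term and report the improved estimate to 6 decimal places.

r = 2: numerator weight 4, denominator 3.
4 × 0.8813557539 = 3.5254230156; 3.5254230156 − 0.8689406632 = 2.6564823524
Denominator 4 − 1 = 3.
R = 2.6564823524/3 = 0.8854941175
Shift from A(h/2): +0.0041383636.

0.885494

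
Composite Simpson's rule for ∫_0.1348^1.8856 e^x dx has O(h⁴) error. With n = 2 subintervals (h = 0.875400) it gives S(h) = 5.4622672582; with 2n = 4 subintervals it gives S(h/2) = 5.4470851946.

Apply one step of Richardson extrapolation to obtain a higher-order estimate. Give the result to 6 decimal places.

Method order is 4; weight 2^4 = 16.
Difference of the inputs: 5.4470851946 − 5.4622672582 = -0.0151820636
Divide by 2^4 − 1 = 15: (-0.0151820636)/15 = -0.0010121376
R = A(h/2) + (A(h/2) − A(h))/15 = 5.4470851946 − 0.0010121376 = 5.4460730570
Shift from A(h/2): −0.0010121376.

5.446073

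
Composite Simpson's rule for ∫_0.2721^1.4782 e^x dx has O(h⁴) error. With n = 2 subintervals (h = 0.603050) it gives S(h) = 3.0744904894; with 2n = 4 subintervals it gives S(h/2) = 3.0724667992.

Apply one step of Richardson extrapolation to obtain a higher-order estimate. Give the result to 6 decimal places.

3.072332

Method order is 4; weight 2^4 = 16.
16*3.0724667992 = 49.1594687872; 49.1594687872 − 3.0744904894 = 46.0849782978
46.0849782978 ÷ 15 = 3.0723318865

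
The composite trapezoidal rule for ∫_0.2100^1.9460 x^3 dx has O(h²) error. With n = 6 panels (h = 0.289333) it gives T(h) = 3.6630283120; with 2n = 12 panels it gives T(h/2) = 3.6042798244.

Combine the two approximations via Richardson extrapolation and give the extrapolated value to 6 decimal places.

The method has order 2: 2^2 = 4.
Numerator 4×A(h/2) − A(h) = 4×3.6042798244 − 3.6630283120 = 10.7540909856
10.7540909856 ÷ 3 = 3.5846969952

3.584697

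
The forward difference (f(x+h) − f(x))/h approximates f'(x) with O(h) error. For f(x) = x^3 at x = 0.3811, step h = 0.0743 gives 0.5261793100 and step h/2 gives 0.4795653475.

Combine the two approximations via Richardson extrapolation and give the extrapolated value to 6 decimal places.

0.432951

With r = 1 the leading error scales as h^1, so the weight is 2^1 = 2.
Weighted: 0.9591306950 − 0.5261793100 = 0.4329513850
Divide by 2^1 − 1 = 1.
Extrapolated: 0.4329513850 / 1 = 0.4329513850
Correction |R − A(h/2)| = 4.661e-02; gap |A(h/2) − A(h)| = 4.661e-02.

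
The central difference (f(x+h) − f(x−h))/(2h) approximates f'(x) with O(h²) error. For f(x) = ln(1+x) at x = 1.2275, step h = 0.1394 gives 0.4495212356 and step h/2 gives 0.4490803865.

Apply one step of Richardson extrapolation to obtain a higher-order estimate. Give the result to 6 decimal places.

Method order is 2; weight 2^2 = 4.
4 × 0.4490803865 = 1.7963215460; 1.7963215460 − 0.4495212356 = 1.3468003104
Denominator 4 − 1 = 3.
(4 × 0.4490803865 − 0.4495212356)/(4 − 1) = 0.4489334368
Shift from A(h/2): −0.0001469497.

0.448933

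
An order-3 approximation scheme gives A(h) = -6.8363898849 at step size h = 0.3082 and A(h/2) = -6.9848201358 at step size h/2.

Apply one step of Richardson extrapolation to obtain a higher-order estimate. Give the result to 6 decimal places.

-7.006024

r = 3: numerator weight 8, denominator 7.
2^3 × A(h/2) = -55.8785610864; minus A(h) gives -49.0421712015.
(-49.0421712015) ÷ 7 = -7.0060244574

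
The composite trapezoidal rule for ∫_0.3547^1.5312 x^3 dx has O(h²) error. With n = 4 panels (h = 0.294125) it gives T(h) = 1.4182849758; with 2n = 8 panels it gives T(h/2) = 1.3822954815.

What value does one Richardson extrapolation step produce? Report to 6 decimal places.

Error is O(h^2); halving h shrinks it by 2^2 = 4.
Difference of the inputs: 1.3822954815 − 1.4182849758 = -0.0359894943
Divide by 2^2 − 1 = 3: (-0.0359894943)/3 = -0.0119964981
R = A(h/2) + (A(h/2) − A(h))/3 = 1.3822954815 − 0.0119964981 = 1.3702989834

1.370299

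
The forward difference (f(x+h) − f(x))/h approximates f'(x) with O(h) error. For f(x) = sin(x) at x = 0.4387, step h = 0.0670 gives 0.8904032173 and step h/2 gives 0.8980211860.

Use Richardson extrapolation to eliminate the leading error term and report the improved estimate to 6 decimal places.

0.905639

Method order is 1; weight 2^1 = 2.
2×0.8980211860 − 0.8904032173 = 0.9056391547
Extrapolated: 0.9056391547 / 1 = 0.9056391547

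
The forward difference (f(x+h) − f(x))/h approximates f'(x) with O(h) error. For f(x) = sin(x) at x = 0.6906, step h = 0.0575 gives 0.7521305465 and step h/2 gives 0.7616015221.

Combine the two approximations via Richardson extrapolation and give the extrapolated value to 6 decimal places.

0.771072

Error is O(h^1); halving h shrinks it by 2^1 = 2.
2^1 × A(h/2) = 1.5232030442; minus A(h) gives 0.7710724977.
Denominator 2 − 1 = 1.
Result: 0.7710724977
Gap between inputs: 9.471e-03; correction applied: +0.0094709756.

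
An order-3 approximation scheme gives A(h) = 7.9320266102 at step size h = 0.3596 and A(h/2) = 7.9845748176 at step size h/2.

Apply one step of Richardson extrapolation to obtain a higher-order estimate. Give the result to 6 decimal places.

7.992082

The method has order 3: 2^3 = 8.
Numerator 8 × A(h/2) − A(h) = 8 × 7.9845748176 − 7.9320266102 = 55.9445719306
55.9445719306 ÷ 7 = 7.9920817044
Correction |R − A(h/2)| = 7.507e-03; gap |A(h/2) − A(h)| = 5.255e-02.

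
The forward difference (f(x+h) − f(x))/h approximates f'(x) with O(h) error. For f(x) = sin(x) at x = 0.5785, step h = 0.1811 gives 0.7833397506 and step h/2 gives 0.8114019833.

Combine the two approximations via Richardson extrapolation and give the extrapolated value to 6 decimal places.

0.839464

r = 1, so 2^r = 2.
2*0.8114019833 − 0.7833397506 = 0.8394642160
Denominator 2 − 1 = 1.
0.8394642160 ÷ 1 = 0.8394642160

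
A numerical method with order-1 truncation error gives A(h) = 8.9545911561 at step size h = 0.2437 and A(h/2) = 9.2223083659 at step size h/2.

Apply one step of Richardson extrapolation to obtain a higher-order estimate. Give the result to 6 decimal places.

With r = 1 the leading error scales as h^1, so the weight is 2^1 = 2.
A(h/2) − A(h) = 9.2223083659 − 8.9545911561 = 0.2677172098
Correction (A(h/2) − A(h))/(2 − 1) = 0.2677172098/1 = 0.2677172098
R = 9.2223083659 + 0.2677172098 = 9.4900255757
Shift from A(h/2): +0.2677172098.

9.490026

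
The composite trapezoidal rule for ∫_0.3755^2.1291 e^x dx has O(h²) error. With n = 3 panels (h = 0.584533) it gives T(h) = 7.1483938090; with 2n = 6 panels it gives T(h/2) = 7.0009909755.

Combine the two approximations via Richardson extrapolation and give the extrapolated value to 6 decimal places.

Order 2 gives 2^r = 4 and 2^r − 1 = 3.
Numerator 4·A(h/2) − A(h) = 4·7.0009909755 − 7.1483938090 = 20.8555700930
Divide by 2^2 − 1 = 3.
R = 20.8555700930/3 = 6.9518566977

6.951857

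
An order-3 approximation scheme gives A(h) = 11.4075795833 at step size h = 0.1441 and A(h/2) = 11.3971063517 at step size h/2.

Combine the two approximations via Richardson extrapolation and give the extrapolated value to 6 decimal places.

r = 3: numerator weight 8, denominator 7.
Weighted: 91.1768508136 − 11.4075795833 = 79.7692712303
Divide by 2^3 − 1 = 7.
R = 79.7692712303/7 = 11.3956101758

11.395610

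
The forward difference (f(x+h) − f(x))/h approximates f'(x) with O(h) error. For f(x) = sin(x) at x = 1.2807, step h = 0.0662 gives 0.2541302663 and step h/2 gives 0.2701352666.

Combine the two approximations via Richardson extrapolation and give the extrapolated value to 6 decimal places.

0.286140

The method has order 1: 2^1 = 2.
2 × 0.2701352666 = 0.5402705332; subtract 0.2541302663 → 0.2861402669
Denominator 2 − 1 = 1.
Result: 0.2861402669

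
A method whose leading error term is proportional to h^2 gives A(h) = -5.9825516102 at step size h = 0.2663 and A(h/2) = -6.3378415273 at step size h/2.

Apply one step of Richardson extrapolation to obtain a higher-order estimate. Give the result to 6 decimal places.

-6.456271

r = 2: numerator weight 4, denominator 3.
2^2*A(h/2) = -25.3513661092; minus A(h) gives -19.3688144990.
Extrapolated: (-19.3688144990) / 3 = -6.4562714997
Gap between inputs: 3.553e-01; correction applied: −0.1184299724.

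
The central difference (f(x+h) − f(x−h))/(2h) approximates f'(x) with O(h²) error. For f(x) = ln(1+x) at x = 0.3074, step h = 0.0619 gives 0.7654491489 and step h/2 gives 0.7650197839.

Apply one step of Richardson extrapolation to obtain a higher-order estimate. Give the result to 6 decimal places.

0.764877

r = 2, so 2^r = 4.
Top: 4(0.7650197839) − (0.7654491489) = 2.2946299867
(4·0.7650197839 − 0.7654491489)/(4 − 1) = 0.7648766622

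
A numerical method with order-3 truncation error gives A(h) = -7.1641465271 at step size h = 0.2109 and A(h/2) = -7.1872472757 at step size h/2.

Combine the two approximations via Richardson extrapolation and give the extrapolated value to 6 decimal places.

-7.190547

Order 3 gives 2^r = 8 and 2^r − 1 = 7.
8*(-7.1872472757) − (-7.1641465271) = -50.3338316785
Denominator 8 − 1 = 7.
Result: -7.1905473826
Correction |R − A(h/2)| = 3.300e-03; gap |A(h/2) − A(h)| = 2.310e-02.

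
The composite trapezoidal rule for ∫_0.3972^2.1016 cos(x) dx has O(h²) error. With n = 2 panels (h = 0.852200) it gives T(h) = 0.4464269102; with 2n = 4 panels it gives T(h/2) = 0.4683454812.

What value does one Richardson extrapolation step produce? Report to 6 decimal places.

With r = 2 the leading error scales as h^2, so the weight is 2^2 = 4.
Weighted: 1.8733819248 − 0.4464269102 = 1.4269550146
1.4269550146 ÷ 3 = 0.4756516715
Correction |R − A(h/2)| = 7.306e-03; gap |A(h/2) − A(h)| = 2.192e-02.

0.475652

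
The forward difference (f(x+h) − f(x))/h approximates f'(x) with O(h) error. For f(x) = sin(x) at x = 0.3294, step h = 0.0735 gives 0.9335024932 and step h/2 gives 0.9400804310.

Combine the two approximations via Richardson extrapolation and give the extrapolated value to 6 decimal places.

The method has order 1: 2^1 = 2.
A(h/2) − A(h) = 0.9400804310 − 0.9335024932 = 0.0065779378
Divide by 2^1 − 1 = 1: 0.0065779378/1 = 0.0065779378
R = 0.9400804310 + 0.0065779378 = 0.9466583688

0.946658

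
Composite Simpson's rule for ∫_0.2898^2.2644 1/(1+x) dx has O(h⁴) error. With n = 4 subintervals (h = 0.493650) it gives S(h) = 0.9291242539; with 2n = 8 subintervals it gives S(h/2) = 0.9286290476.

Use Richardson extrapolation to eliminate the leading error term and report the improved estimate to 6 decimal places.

Error is O(h^4); halving h shrinks it by 2^4 = 16.
16*0.9286290476 = 14.8580647616; subtract 0.9291242539 → 13.9289405077
Denominator 16 − 1 = 15.
Extrapolated: 13.9289405077 / 15 = 0.9285960338

0.928596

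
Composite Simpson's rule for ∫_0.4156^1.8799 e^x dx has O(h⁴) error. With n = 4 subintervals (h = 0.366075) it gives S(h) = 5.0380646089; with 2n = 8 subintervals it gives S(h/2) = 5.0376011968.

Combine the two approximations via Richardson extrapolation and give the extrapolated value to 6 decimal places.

Order 4 gives 2^r = 16 and 2^r − 1 = 15.
Weighted: 80.6016191488 − 5.0380646089 = 75.5635545399
75.5635545399 ÷ 15 = 5.0375703027

5.037570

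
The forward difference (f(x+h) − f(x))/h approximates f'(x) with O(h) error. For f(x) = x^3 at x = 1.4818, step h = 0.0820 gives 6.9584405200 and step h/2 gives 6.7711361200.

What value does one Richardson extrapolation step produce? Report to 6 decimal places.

Error is O(h^1); halving h shrinks it by 2^1 = 2.
2^1 × A(h/2) = 13.5422722400; minus A(h) gives 6.5838317200.
Divide by 2^1 − 1 = 1.
So the Richardson estimate is 6.5838317200.

6.583832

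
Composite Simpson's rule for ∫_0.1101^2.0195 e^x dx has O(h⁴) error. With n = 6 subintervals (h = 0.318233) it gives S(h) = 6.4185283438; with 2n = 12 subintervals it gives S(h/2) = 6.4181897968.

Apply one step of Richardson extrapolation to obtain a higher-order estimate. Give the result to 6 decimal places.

6.418167

With r = 4 the leading error scales as h^4, so the weight is 2^4 = 16.
Difference of the inputs: 6.4181897968 − 6.4185283438 = -0.0003385470
Correction (A(h/2) − A(h))/(16 − 1) = (-0.0003385470)/15 = -0.0000225698
R = A(h/2) + (A(h/2) − A(h))/15 = 6.4181897968 − 0.0000225698 = 6.4181672270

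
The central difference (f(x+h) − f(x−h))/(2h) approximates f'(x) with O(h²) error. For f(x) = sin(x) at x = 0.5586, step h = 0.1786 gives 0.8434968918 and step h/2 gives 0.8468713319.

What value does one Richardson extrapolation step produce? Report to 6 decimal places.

0.847996

r = 2: numerator weight 4, denominator 3.
Top: 4(0.8468713319) − (0.8434968918) = 2.5439884358
Divide by 2^2 − 1 = 3.
(4×0.8468713319 − 0.8434968918)/(4 − 1) = 0.8479961453
Correction |R − A(h/2)| = 1.125e-03; gap |A(h/2) − A(h)| = 3.374e-03.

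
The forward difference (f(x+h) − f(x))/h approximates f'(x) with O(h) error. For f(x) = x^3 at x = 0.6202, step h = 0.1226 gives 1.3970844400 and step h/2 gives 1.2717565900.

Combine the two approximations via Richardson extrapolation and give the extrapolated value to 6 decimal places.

1.146429

r = 1: numerator weight 2, denominator 1.
2·1.2717565900 = 2.5435131800; 2.5435131800 − 1.3970844400 = 1.1464287400
(2·1.2717565900 − 1.3970844400)/(2 − 1) = 1.1464287400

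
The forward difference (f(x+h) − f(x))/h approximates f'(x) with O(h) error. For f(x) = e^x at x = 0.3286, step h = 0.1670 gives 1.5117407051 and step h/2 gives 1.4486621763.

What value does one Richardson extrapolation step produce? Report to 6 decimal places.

r = 1: numerator weight 2, denominator 1.
Difference of the inputs: 1.4486621763 − 1.5117407051 = -0.0630785288
Divide by 2^1 − 1 = 1: (-0.0630785288)/1 = -0.0630785288
R = 1.4486621763 − 0.0630785288 = 1.3855836475

1.385584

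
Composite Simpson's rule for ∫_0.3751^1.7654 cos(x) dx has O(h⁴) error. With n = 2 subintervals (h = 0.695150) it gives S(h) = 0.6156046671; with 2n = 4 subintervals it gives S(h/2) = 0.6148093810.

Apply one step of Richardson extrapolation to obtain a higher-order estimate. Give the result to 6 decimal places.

0.614756

With r = 4 the leading error scales as h^4, so the weight is 2^4 = 16.
2^4*A(h/2) = 9.8369500960; minus A(h) gives 9.2213454289.
R = 9.2213454289/15 = 0.6147563619
Correction |R − A(h/2)| = 5.302e-05; gap |A(h/2) − A(h)| = 7.953e-04.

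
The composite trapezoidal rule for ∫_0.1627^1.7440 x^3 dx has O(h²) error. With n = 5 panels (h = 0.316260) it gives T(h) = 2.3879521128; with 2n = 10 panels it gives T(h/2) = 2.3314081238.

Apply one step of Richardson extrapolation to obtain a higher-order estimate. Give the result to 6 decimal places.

2.312560

r = 2: numerator weight 4, denominator 3.
4·2.3314081238 = 9.3256324952; 9.3256324952 − 2.3879521128 = 6.9376803824
Denominator 4 − 1 = 3.
Result: 2.3125601275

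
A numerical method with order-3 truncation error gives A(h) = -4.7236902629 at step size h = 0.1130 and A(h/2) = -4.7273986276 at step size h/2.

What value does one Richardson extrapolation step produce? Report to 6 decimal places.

-4.727928

Leading term ∝ h^3; use weight 8 = 2^3.
Numerator 8·A(h/2) − A(h) = 8·(-4.7273986276) − (-4.7236902629) = -33.0954987579
Divide by 2^3 − 1 = 7.
R = (-33.0954987579)/7 = -4.7279283940
Gap between inputs: 3.708e-03; correction applied: −0.0005297664.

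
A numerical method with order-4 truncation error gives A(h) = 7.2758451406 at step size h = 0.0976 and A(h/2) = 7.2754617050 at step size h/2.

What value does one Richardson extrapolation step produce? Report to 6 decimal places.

7.275436

The method has order 4: 2^4 = 16.
Difference of the inputs: 7.2754617050 − 7.2758451406 = -0.0003834356
Correction (A(h/2) − A(h))/(16 − 1) = (-0.0003834356)/15 = -0.0000255624
R = 7.2754617050 − 0.0000255624 = 7.2754361426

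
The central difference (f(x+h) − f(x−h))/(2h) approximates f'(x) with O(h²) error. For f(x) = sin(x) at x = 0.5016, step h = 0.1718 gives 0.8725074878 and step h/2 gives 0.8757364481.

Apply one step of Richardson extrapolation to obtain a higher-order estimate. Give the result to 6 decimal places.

The method has order 2: 2^2 = 4.
4·0.8757364481 = 3.5029457924; 3.5029457924 − 0.8725074878 = 2.6304383046
Denominator 4 − 1 = 3.
R = 2.6304383046/3 = 0.8768127682

0.876813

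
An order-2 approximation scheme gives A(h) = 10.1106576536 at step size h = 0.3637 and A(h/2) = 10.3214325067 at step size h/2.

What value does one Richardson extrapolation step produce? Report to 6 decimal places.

10.391691

Leading term ∝ h^2; use weight 4 = 2^2.
2^2 × A(h/2) = 41.2857300268; minus A(h) gives 31.1750723732.
Denominator 4 − 1 = 3.
So the Richardson estimate is 10.3916907911.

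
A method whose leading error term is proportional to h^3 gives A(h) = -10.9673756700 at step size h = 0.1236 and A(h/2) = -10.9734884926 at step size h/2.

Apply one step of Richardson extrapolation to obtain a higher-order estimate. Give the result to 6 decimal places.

Order 3 gives 2^r = 8 and 2^r − 1 = 7.
Weighted: (-87.7879079408) − (-10.9673756700) = -76.8205322708
Denominator 8 − 1 = 7.
R = (-76.8205322708)/7 = -10.9743617530
Shift from A(h/2): −0.0008732604.

-10.974362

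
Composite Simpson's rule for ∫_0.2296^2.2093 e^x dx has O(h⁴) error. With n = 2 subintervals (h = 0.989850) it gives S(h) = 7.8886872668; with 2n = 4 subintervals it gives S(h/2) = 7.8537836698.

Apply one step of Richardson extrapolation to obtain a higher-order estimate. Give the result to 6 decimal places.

7.851457

Error is O(h^4); halving h shrinks it by 2^4 = 16.
Numerator 16×A(h/2) − A(h) = 16×7.8537836698 − 7.8886872668 = 117.7718514500
Divide by 2^4 − 1 = 15.
117.7718514500 ÷ 15 = 7.8514567633
Gap between inputs: 3.490e-02; correction applied: −0.0023269065.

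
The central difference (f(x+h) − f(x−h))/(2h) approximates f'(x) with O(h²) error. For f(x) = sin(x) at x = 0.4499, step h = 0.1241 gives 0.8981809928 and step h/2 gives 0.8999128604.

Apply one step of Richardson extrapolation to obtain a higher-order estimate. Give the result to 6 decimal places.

Leading term ∝ h^2; use weight 4 = 2^2.
4 × 0.8999128604 − 0.8981809928 = 2.7014704488
2.7014704488 ÷ 3 = 0.9004901496
Shift from A(h/2): +0.0005772892.

0.900490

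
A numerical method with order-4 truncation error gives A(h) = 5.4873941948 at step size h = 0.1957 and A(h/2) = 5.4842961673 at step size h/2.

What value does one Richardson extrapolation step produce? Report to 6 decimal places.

5.484090

Error is O(h^4); halving h shrinks it by 2^4 = 16.
Weighted: 87.7487386768 − 5.4873941948 = 82.2613444820
R = 82.2613444820/15 = 5.4840896321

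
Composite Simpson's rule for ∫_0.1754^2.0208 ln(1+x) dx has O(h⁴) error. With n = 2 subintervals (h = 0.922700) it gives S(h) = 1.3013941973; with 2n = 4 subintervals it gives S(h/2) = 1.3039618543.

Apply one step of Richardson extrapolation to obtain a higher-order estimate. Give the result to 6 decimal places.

1.304133

Error is O(h^4); halving h shrinks it by 2^4 = 16.
16*1.3039618543 − 1.3013941973 = 19.5619954715
19.5619954715 ÷ 15 = 1.3041330314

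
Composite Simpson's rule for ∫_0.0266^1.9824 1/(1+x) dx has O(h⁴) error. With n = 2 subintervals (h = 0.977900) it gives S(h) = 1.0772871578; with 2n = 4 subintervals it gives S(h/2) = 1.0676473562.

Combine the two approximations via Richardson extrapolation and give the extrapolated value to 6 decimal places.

Error is O(h^4); halving h shrinks it by 2^4 = 16.
Top: 16(1.0676473562) − (1.0772871578) = 16.0050705414
R = 16.0050705414/15 = 1.0670047028

1.067005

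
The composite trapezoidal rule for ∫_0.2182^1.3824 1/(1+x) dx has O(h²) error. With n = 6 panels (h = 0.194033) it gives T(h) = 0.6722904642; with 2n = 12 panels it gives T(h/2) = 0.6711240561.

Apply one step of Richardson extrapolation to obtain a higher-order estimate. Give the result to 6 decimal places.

With r = 2 the leading error scales as h^2, so the weight is 2^2 = 4.
A(h/2) − A(h) = 0.6711240561 − 0.6722904642 = -0.0011664081
Divide by 2^2 − 1 = 3: (-0.0011664081)/3 = -0.0003888027
R = 0.6711240561 − 0.0003888027 = 0.6707352534
Shift from A(h/2): −0.0003888027.

0.670735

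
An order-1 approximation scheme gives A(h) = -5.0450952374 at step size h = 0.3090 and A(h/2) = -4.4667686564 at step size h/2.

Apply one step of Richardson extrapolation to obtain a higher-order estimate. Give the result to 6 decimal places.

-3.888442

With r = 1 the leading error scales as h^1, so the weight is 2^1 = 2.
Top: 2(-4.4667686564) − (-5.0450952374) = -3.8884420754
Extrapolated: (-3.8884420754) / 1 = -3.8884420754
Gap between inputs: 5.783e-01; correction applied: +0.5783265810.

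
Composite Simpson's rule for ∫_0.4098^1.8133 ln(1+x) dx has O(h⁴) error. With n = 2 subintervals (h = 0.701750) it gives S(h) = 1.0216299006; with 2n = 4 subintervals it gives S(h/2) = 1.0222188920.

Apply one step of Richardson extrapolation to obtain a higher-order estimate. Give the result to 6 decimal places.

1.022258

With r = 4 the leading error scales as h^4, so the weight is 2^4 = 16.
Top: 16(1.0222188920) − (1.0216299006) = 15.3338723714
Divide by 2^4 − 1 = 15.
(16×1.0222188920 − 1.0216299006)/(16 − 1) = 1.0222581581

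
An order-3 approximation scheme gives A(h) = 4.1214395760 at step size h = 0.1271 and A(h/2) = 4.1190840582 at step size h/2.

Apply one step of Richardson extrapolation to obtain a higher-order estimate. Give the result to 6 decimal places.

r = 3: numerator weight 8, denominator 7.
Numerator 8 × A(h/2) − A(h) = 8 × 4.1190840582 − 4.1214395760 = 28.8312328896
Divide by 2^3 − 1 = 7.
R = 28.8312328896/7 = 4.1187475557
Gap between inputs: 2.356e-03; correction applied: −0.0003365025.

4.118748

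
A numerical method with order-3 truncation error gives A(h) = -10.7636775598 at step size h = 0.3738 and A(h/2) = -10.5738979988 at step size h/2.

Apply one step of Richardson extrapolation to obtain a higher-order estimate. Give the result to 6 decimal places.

-10.546787

r = 3, so 2^r = 8.
Difference of the inputs: -10.5738979988 − (-10.7636775598) = 0.1897795610
Correction (A(h/2) − A(h))/(8 − 1) = 0.1897795610/7 = 0.0271113659
R = A(h/2) + (A(h/2) − A(h))/7 = -10.5738979988 + 0.0271113659 = -10.5467866329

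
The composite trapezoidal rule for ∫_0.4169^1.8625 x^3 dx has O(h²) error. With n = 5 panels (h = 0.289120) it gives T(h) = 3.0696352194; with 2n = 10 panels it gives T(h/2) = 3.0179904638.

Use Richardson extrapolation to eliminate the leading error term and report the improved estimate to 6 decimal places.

The method has order 2: 2^2 = 4.
2^2*A(h/2) = 12.0719618552; minus A(h) gives 9.0023266358.
Divide by 2^2 − 1 = 3.
9.0023266358 ÷ 3 = 3.0007755453
Correction |R − A(h/2)| = 1.721e-02; gap |A(h/2) − A(h)| = 5.164e-02.

3.000776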